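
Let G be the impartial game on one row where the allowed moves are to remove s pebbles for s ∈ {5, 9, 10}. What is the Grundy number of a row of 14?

Grundy values for subtraction set {5, 9, 10}:
k:     0  1  2  3  4  5  6  7  8  9 10 11 12 13 14
g(k):  0  0  0  0  0  1  1  1  1  1  2  2  2  2  2
So g(14) = 2.

2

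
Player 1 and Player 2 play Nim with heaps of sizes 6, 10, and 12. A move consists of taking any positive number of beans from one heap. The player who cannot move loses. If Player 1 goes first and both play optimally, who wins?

Write each in binary and XOR column by column:
  0110  (6)
  1010  (10)
  1100  (12)
  ----
  0000  (0)
The nim-sum is 0, so this is a P-position: the player to move is in a losing position under optimal play; Player 1 is about to move from it and so loses — Player 2 wins.

Player 2 wins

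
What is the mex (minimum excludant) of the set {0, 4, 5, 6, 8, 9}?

0 is in the set but 1 is not, so the mex is 1.

1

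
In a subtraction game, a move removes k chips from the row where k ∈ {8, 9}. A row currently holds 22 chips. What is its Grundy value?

0

Grundy values for subtraction set {8, 9}:
k:     0  1  2  3  4  5  6  7  8  9 10 11 12 13 14 15 16 17 18 19 20 21 22
g(k):  0  0  0  0  0  0  0  0  1  1  1  1  1  1  1  1  2  0  0  0  0  0  0
So g(22) = 0.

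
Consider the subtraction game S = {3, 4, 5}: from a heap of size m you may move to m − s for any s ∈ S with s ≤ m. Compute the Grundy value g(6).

Build the Grundy sequence with g(k) = mex{g(k−s) : s ∈ {3, 4, 5}, s ≤ k}:
g(0) = mex{} = 0
g(1) = mex{} = 0
g(2) = mex{} = 0
g(3) = mex{0} = 1
g(4) = mex{0} = 1
g(5) = mex{0} = 1
g(6) = mex{0,1} = 2
So g(6) = 2.

2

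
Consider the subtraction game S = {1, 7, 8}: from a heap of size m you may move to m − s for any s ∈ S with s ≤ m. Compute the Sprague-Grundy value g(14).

2

Compute g(0), g(1), … for moves {1, 7, 8}:
k:     0  1  2  3  4  5  6  7  8  9 10 11 12 13 14
g(k):  0  1  0  1  0  1  0  1  2  3  2  3  2  3  2
So g(14) = 2.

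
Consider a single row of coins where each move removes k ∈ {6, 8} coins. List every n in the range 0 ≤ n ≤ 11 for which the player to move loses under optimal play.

0, 1, 2, 3, 4, 5

Compute g(0), g(1), … for moves {6, 8}:
g(0) = mex{} = 0
g(1) = mex{} = 0
g(2) = mex{} = 0
g(3) = mex{} = 0
g(4) = mex{} = 0
g(5) = mex{} = 0
g(6) = mex{0} = 1
g(7) = mex{0} = 1
g(8) = mex{0} = 1
g(9) = mex{0} = 1
g(10) = mex{0} = 1
g(11) = mex{0} = 1
The P-positions (g = 0) in 0..11 are 0, 1, 2, 3, 4, 5.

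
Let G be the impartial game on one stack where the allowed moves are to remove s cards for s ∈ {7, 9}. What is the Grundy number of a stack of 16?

0

Build the Grundy sequence with g(k) = mex{g(k−s) : s ∈ {7, 9}, s ≤ k}:
k:     0  1  2  3  4  5  6  7  8  9 10 11 12 13 14 15 16
g(k):  0  0  0  0  0  0  0  1  1  1  1  1  1  1  2  2  0
So g(16) = 0.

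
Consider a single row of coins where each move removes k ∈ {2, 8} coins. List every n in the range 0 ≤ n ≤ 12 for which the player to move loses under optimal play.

0, 1, 4, 5, 10, 11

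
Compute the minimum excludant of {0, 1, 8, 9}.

2

The values 0, 1 are all present; 2 is the first non-negative integer missing from the set.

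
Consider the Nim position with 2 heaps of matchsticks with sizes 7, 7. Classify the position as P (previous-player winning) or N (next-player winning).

P-position

Compute the nim-sum pairwise:
7 ^ 7 = 0
The nim-sum is 0, so this is a P-position: the player to move is in a losing position under optimal play.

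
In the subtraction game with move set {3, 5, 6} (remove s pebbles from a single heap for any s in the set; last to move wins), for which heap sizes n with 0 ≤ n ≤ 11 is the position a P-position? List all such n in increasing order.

0, 1, 2, 9, 10, 11

Build the Grundy sequence with g(k) = mex{g(k−s) : s ∈ {3, 5, 6}, s ≤ k}:
g(0) = mex{} = 0
g(1) = mex{} = 0
g(2) = mex{} = 0
g(3) = mex{0} = 1
g(4) = mex{0} = 1
g(5) = mex{0} = 1
g(6) = mex{0,1} = 2
g(7) = mex{0,1} = 2
g(8) = mex{0,1} = 2
g(9) = mex{1,2} = 0
g(10) = mex{1,2} = 0
g(11) = mex{1,2} = 0
The P-positions (g = 0) in 0..11 are 0, 1, 2, 9, 10, 11.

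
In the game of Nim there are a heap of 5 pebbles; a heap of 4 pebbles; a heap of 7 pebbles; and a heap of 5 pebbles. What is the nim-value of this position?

3

Write each in binary and XOR column by column:
  101  (5)
  100  (4)
  111  (7)
  101  (5)
  ---
  011  (3)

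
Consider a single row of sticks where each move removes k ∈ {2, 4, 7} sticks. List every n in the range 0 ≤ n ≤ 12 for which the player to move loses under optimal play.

0, 1, 6, 9, 12

Compute g(0), g(1), … for moves {2, 4, 7}:
g(0) = mex{} = 0
g(1) = mex{} = 0
g(2) = mex{0} = 1
g(3) = mex{0} = 1
g(4) = mex{0,1} = 2
g(5) = mex{0,1} = 2
g(6) = mex{1,2} = 0
g(7) = mex{0,1,2} = 3
g(8) = mex{0,2} = 1
g(9) = mex{1,2,3} = 0
g(10) = mex{0,1} = 2
g(11) = mex{0,2,3} = 1
g(12) = mex{1,2} = 0
The P-positions (g = 0) in 0..12 are 0, 1, 6, 9, 12.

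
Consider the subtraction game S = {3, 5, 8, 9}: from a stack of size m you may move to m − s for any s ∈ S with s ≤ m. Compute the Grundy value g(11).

3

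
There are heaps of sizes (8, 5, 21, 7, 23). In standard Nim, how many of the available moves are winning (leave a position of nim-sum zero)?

Bitwise XOR of the heap sizes:
  01000  (8)
  00101  (5)
  10101  (21)
  00111  (7)
  10111  (23)
  -----
  01000  (8)
The overall nim-sum is X = 8. A heap of size p has a winning move iff p XOR X < p (reduce it to p XOR X).
  8: 8 XOR 8 = 0 < 8 — winning move (to 0).
  5: 5 XOR 8 = 13 ≥ 5 — no move.
  21: 21 XOR 8 = 29 ≥ 21 — no move.
  7: 7 XOR 8 = 15 ≥ 7 — no move.
  23: 23 XOR 8 = 31 ≥ 23 — no move.
That gives 1 winning move.

1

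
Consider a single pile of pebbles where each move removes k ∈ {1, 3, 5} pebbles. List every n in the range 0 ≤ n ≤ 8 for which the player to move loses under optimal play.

0, 2, 4, 6, 8

Compute g(0), g(1), … for moves {1, 3, 5}:
k:     0  1  2  3  4  5  6  7  8
g(k):  0  1  0  1  0  1  0  1  0
The P-positions (g = 0) in 0..8 are 0, 2, 4, 6, 8.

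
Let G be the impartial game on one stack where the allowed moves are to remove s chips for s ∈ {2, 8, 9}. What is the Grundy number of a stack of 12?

2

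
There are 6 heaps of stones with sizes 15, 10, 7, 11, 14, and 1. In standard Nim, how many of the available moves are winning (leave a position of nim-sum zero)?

3

In binary:
  1111  (15)
  1010  (10)
  0111  (7)
  1011  (11)
  1110  (14)
  0001  (1)
  ----
  0110  (6)
The overall nim-sum is X = 6. A heap of size p has a winning move iff p XOR X < p (reduce it to p XOR X).
  15: 15 XOR 6 = 9 < 15 — winning move (to 9).
  10: 10 XOR 6 = 12 ≥ 10 — no move.
  7: 7 XOR 6 = 1 < 7 — winning move (to 1).
  11: 11 XOR 6 = 13 ≥ 11 — no move.
  14: 14 XOR 6 = 8 < 14 — winning move (to 8).
  1: 1 XOR 6 = 7 ≥ 1 — no move.
That gives 3 winning moves.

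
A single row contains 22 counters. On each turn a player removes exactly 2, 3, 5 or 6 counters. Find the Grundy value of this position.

Grundy values for subtraction set {2, 3, 5, 6}:
k:     0  1  2  3  4  5  6  7  8  9 10 11 12 13 14 15 16 17 18 19 20 21 22
g(k):  0  0  1  1  2  2  3  3  0  0  1  1  2  2  3  3  0  0  1  1  2  2  3
So g(22) = 3.

3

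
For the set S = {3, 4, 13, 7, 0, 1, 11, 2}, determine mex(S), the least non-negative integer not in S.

5

The values 0, 1, 2, 3, 4 are all present; 5 is the first non-negative integer missing from the set.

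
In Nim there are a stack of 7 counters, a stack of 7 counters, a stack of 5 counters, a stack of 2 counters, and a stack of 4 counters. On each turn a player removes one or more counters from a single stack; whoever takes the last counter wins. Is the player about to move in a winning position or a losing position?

Winning position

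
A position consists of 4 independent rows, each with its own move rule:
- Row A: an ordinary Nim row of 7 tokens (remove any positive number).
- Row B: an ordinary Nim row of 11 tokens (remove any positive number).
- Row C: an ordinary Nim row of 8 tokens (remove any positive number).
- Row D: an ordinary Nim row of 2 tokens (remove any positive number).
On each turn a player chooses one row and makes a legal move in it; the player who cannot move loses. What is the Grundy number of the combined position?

Row A is a plain Nim row of size 7, so its Grundy value is 7.
Row B is a plain Nim row of size 11, so its Grundy value is 11.
Row C is a plain Nim row of size 8, so its Grundy value is 8.
Row D is a plain Nim row of size 2, so its Grundy value is 2.
The value of a disjunctive sum is the nim-sum of the parts.
Combined value = 7 ⊕ 11 ⊕ 8 ⊕ 2 = 6.

6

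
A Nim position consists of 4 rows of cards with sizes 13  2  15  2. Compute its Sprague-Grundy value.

In binary:
  1101  (13)
  0010  (2)
  1111  (15)
  0010  (2)
  ----
  0010  (2)

2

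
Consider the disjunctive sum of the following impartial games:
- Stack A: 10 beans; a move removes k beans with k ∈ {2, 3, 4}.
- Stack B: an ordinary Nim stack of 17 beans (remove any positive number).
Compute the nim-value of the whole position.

19

For stack A, compute g(0), g(1), … with moves {2, 3, 4}:
g(0) = mex{} = 0
g(1) = mex{} = 0
g(2) = mex{0} = 1
g(3) = mex{0} = 1
g(4) = mex{0,1} = 2
g(5) = mex{0,1} = 2
g(6) = mex{1,2} = 0
g(7) = mex{1,2} = 0
g(8) = mex{0,2} = 1
g(9) = mex{0,2} = 1
g(10) = mex{0,1} = 2
So g(10) = 2.
Stack B is a plain Nim stack of size 17, so its Grundy value is 17.
The value of a disjunctive sum is the nim-sum of the parts.
Combined value = 2 XOR 17 = 19.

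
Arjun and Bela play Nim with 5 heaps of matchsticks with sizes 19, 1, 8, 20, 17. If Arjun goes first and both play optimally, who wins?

Arjun wins

Bitwise XOR of the heap sizes:
  10011  (19)
  00001  (1)
  01000  (8)
  10100  (20)
  10001  (17)
  -----
  11111  (31)
The nim-sum is 31 ≠ 0, so this is an N-position: the player to move can win; Arjun has a winning move.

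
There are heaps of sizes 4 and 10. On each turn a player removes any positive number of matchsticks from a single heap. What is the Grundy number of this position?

14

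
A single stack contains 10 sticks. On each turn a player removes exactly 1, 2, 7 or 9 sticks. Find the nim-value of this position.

Grundy values for subtraction set {1, 2, 7, 9}:
k:     0  1  2  3  4  5  6  7  8  9 10
g(k):  0  1  2  0  1  2  0  1  2  3  4
So g(10) = 4.

4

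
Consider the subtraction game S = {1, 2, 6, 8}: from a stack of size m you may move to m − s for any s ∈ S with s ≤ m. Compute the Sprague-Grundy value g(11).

Grundy values for subtraction set {1, 2, 6, 8}:
g(0) = mex{} = 0
g(1) = mex{0} = 1
g(2) = mex{0,1} = 2
g(3) = mex{1,2} = 0
g(4) = mex{0,2} = 1
g(5) = mex{0,1} = 2
g(6) = mex{0,1,2} = 3
g(7) = mex{1,2,3} = 0
g(8) = mex{0,2,3} = 1
g(9) = mex{0,1} = 2
g(10) = mex{1,2} = 0
g(11) = mex{0,2} = 1
So g(11) = 1.

1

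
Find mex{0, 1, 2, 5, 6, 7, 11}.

The values 0, 1, 2 are all present; 3 is the first non-negative integer missing from the set.

3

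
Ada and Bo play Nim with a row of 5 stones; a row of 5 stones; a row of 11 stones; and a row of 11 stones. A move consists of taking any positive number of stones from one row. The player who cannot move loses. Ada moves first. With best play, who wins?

Nim-sum: 5 XOR 5 XOR 11 XOR 11 = 0.
The nim-sum is 0, so this is a P-position: the player to move is in a losing position under optimal play; Ada is about to move from it and so loses — Bo wins.

Bo wins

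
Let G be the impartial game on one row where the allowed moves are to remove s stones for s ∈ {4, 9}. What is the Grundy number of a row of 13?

Build the Grundy sequence with g(k) = mex{g(k−s) : s ∈ {4, 9}, s ≤ k}:
k:     0  1  2  3  4  5  6  7  8  9 10 11 12 13
g(k):  0  0  0  0  1  1  1  1  0  2  2  2  1  0
So g(13) = 0.

0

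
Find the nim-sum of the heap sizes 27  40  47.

Compute the nim-sum pairwise:
27 XOR 40 = 51
51 XOR 47 = 28

28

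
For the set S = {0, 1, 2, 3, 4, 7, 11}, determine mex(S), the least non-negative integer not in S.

The values 0, 1, 2, 3, 4 are all present; 5 is the first non-negative integer missing from the set.

5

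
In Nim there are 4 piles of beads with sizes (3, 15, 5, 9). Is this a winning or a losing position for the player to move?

Losing position

Compute the nim-sum pairwise:
3 ⊕ 15 = 12
12 ⊕ 5 = 9
9 ⊕ 9 = 0
The nim-sum is 0, so this is a P-position: the player to move is in a losing position under optimal play.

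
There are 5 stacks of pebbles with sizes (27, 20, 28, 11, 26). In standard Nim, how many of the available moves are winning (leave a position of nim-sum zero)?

3

Compute the nim-sum pairwise:
27 XOR 20 = 15
15 XOR 28 = 19
19 XOR 11 = 24
24 XOR 26 = 2
The overall nim-sum is X = 2. A stack of size p has a winning move iff p XOR X < p (reduce it to p XOR X).
  27: 27 XOR 2 = 25 < 27 — winning move (to 25).
  20: 20 XOR 2 = 22 ≥ 20 — no move.
  28: 28 XOR 2 = 30 ≥ 28 — no move.
  11: 11 XOR 2 = 9 < 11 — winning move (to 9).
  26: 26 XOR 2 = 24 < 26 — winning move (to 24).
That gives 3 winning moves.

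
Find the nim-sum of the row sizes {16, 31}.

Compute the nim-sum pairwise:
16 XOR 31 = 15

15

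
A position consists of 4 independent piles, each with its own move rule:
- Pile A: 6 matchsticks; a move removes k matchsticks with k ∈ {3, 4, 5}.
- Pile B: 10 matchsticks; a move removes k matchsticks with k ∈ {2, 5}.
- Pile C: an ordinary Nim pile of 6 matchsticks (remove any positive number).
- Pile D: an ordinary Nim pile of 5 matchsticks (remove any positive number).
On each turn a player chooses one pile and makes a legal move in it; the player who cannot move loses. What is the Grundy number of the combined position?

0

Grundy values for pile A (subtraction set {3, 4, 5}):
g(0) = mex{} = 0
g(1) = mex{} = 0
g(2) = mex{} = 0
g(3) = mex{0} = 1
g(4) = mex{0} = 1
g(5) = mex{0} = 1
g(6) = mex{0,1} = 2
So g(6) = 2.
Build the Grundy sequence for pile B with g(k) = mex{g(k−s) : s ∈ {2, 5}, s ≤ k}:
k:     0  1  2  3  4  5  6  7  8  9 10
g(k):  0  0  1  1  0  2  1  0  0  1  1
So g(10) = 1.
Pile C is a plain Nim pile of size 6, so its Grundy value is 6.
Pile D is a plain Nim pile of size 5, so its Grundy value is 5.
By the Sprague-Grundy theorem, the Grundy value of a sum of independent games is the XOR of the component values.
Combined value = 2 ⊕ 1 ⊕ 6 ⊕ 5 = 0.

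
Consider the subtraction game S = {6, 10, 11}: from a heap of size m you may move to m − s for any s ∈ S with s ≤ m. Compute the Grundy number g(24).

Grundy values for subtraction set {6, 10, 11}:
k:     0  1  2  3  4  5  6  7  8  9 10 11 12 13 14 15 16 17 18 19 20 21 22 23 24
g(k):  0  0  0  0  0  0  1  1  1  1  1  1  2  2  2  2  2  0  0  0  0  0  0  1  1
So g(24) = 1.

1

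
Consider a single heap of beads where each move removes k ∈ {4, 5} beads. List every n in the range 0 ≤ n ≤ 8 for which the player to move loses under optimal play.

0, 1, 2, 3

Build the Grundy sequence with g(k) = mex{g(k−s) : s ∈ {4, 5}, s ≤ k}:
g(0) = mex{} = 0
g(1) = mex{} = 0
g(2) = mex{} = 0
g(3) = mex{} = 0
g(4) = mex{0} = 1
g(5) = mex{0} = 1
g(6) = mex{0} = 1
g(7) = mex{0} = 1
g(8) = mex{0,1} = 2
The P-positions (g = 0) in 0..8 are 0, 1, 2, 3.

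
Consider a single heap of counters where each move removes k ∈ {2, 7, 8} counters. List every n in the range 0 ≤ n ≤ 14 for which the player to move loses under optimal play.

Grundy values for subtraction set {2, 7, 8}:
k:     0  1  2  3  4  5  6  7  8  9 10 11 12 13 14
g(k):  0  0  1  1  0  0  1  1  2  2  0  3  1  2  0
The P-positions (g = 0) in 0..14 are 0, 1, 4, 5, 10, 14.

0, 1, 4, 5, 10, 14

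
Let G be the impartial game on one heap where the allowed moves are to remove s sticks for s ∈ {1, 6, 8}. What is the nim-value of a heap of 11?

0

Build the Grundy sequence with g(k) = mex{g(k−s) : s ∈ {1, 6, 8}, s ≤ k}:
g(0) = mex{} = 0
g(1) = mex{0} = 1
g(2) = mex{1} = 0
g(3) = mex{0} = 1
g(4) = mex{1} = 0
g(5) = mex{0} = 1
g(6) = mex{0,1} = 2
g(7) = mex{1,2} = 0
g(8) = mex{0} = 1
g(9) = mex{1} = 0
g(10) = mex{0} = 1
g(11) = mex{1} = 0
So g(11) = 0.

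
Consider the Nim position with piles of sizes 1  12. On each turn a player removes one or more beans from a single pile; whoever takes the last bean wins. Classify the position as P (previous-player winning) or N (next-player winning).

Compute the nim-sum pairwise:
1 XOR 12 = 13
The nim-sum is 13 ≠ 0, so this is an N-position: the player to move can win.

N-position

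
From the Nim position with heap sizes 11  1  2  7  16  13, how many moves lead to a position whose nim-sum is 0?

Bitwise XOR of the heap sizes:
  01011  (11)
  00001  (1)
  00010  (2)
  00111  (7)
  10000  (16)
  01101  (13)
  -----
  10010  (18)
The overall nim-sum is X = 18. A heap of size p has a winning move iff p XOR X < p (reduce it to p XOR X).
  11: 11 XOR 18 = 25 ≥ 11 — no move.
  1: 1 XOR 18 = 19 ≥ 1 — no move.
  2: 2 XOR 18 = 16 ≥ 2 — no move.
  7: 7 XOR 18 = 21 ≥ 7 — no move.
  16: 16 XOR 18 = 2 < 16 — winning move (to 2).
  13: 13 XOR 18 = 31 ≥ 13 — no move.
That gives 1 winning move.

1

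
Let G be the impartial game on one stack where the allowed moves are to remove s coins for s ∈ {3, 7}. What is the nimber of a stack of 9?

Compute g(0), g(1), … for moves {3, 7}:
g(0) = mex{} = 0
g(1) = mex{} = 0
g(2) = mex{} = 0
g(3) = mex{0} = 1
g(4) = mex{0} = 1
g(5) = mex{0} = 1
g(6) = mex{1} = 0
g(7) = mex{0,1} = 2
g(8) = mex{0,1} = 2
g(9) = mex{0} = 1
So g(9) = 1.

1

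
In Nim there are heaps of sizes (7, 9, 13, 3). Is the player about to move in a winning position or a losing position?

Nim-sum: 7 ^ 9 ^ 13 ^ 3 = 0.
The nim-sum is 0, so this is a P-position: the player to move is in a losing position under optimal play.

Losing position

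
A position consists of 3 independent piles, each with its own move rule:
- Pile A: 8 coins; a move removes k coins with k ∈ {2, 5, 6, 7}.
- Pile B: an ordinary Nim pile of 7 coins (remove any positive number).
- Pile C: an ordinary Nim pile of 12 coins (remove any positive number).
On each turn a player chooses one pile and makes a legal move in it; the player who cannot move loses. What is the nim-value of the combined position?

For pile A, compute g(0), g(1), … with moves {2, 5, 6, 7}:
k:     0  1  2  3  4  5  6  7  8
g(k):  0  0  1  1  0  2  1  3  2
So g(8) = 2.
Pile B is a plain Nim pile of size 7, so its Grundy value is 7.
Pile C is a plain Nim pile of size 12, so its Grundy value is 12.
By the Sprague-Grundy theorem, the Grundy value of a sum of independent games is the XOR of the component values.
Combined value = 2 ⊕ 7 ⊕ 12 = 9.

9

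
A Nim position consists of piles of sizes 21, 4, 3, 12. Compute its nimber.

Compute the nim-sum pairwise:
21 XOR 4 = 17
17 XOR 3 = 18
18 XOR 12 = 30

30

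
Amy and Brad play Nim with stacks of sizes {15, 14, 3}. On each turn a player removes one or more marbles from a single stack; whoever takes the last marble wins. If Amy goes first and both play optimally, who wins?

Amy wins

In binary:
  1111  (15)
  1110  (14)
  0011  (3)
  ----
  0010  (2)
The nim-sum is 2 ≠ 0, so this is an N-position: the player to move can win; Amy has a winning move.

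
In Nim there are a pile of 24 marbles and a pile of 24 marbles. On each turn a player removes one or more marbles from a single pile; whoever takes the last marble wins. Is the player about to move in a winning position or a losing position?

In binary:
  11000  (24)
  11000  (24)
  -----
  00000  (0)
The nim-sum is 0, so this is a P-position: the player to move is in a losing position under optimal play.

Losing position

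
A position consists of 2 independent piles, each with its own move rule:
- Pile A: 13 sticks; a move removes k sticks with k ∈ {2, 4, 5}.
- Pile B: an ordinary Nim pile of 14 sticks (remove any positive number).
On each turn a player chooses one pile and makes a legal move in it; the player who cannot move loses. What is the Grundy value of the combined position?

13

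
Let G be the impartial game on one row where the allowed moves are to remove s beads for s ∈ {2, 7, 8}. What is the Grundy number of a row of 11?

3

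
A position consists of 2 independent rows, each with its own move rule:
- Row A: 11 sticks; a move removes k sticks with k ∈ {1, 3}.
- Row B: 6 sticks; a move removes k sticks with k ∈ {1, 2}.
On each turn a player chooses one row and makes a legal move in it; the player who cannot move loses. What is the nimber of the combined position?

1

Build the Grundy sequence for row A with g(k) = mex{g(k−s) : s ∈ {1, 3}, s ≤ k}:
k:     0  1  2  3  4  5  6  7  8  9 10 11
g(k):  0  1  0  1  0  1  0  1  0  1  0  1
So g(11) = 1.
Grundy values for row B (subtraction set {1, 2}):
g(0) = mex{} = 0
g(1) = mex{0} = 1
g(2) = mex{0,1} = 2
g(3) = mex{1,2} = 0
g(4) = mex{0,2} = 1
g(5) = mex{0,1} = 2
g(6) = mex{1,2} = 0
So g(6) = 0.
By the Sprague-Grundy theorem, the Grundy value of a sum of independent games is the XOR of the component values.
Combined value = 1 ⊕ 0 = 1.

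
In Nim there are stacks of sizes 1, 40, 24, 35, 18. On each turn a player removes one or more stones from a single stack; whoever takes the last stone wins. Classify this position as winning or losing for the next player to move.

Losing position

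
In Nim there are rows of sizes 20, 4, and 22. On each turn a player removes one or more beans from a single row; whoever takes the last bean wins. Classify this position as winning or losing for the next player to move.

Compute the nim-sum pairwise:
20 ⊕ 4 = 16
16 ⊕ 22 = 6
The nim-sum is 6 ≠ 0, so this is an N-position: the player to move can win.

Winning position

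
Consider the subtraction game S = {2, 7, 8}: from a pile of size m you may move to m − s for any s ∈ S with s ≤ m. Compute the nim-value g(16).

Build the Grundy sequence with g(k) = mex{g(k−s) : s ∈ {2, 7, 8}, s ≤ k}:
k:     0  1  2  3  4  5  6  7  8  9 10 11 12 13 14 15 16
g(k):  0  0  1  1  0  0  1  1  2  2  0  3  1  2  0  0  1
So g(16) = 1.

1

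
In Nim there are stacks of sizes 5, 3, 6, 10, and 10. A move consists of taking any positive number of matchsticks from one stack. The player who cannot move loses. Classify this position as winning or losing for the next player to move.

Losing position

Compute the nim-sum pairwise:
5 XOR 3 = 6
6 XOR 6 = 0
0 XOR 10 = 10
10 XOR 10 = 0
The nim-sum is 0, so this is a P-position: the player to move is in a losing position under optimal play.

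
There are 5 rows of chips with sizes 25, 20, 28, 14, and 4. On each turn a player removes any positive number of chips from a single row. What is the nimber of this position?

27

Bitwise XOR of the heap sizes:
  11001  (25)
  10100  (20)
  11100  (28)
  01110  (14)
  00100  (4)
  -----
  11011  (27)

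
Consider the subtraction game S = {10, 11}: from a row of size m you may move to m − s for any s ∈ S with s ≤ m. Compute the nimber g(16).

Grundy values for subtraction set {10, 11}:
k:     0  1  2  3  4  5  6  7  8  9 10 11 12 13 14 15 16
g(k):  0  0  0  0  0  0  0  0  0  0  1  1  1  1  1  1  1
So g(16) = 1.

1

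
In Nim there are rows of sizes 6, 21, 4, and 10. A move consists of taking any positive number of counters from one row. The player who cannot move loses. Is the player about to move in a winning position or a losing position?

Compute the nim-sum pairwise:
6 ⊕ 21 = 19
19 ⊕ 4 = 23
23 ⊕ 10 = 29
The nim-sum is 29 ≠ 0, so this is an N-position: the player to move can win.

Winning position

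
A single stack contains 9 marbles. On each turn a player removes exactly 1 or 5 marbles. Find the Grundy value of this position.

1

Grundy values for subtraction set {1, 5}:
g(0) = mex{} = 0
g(1) = mex{0} = 1
g(2) = mex{1} = 0
g(3) = mex{0} = 1
g(4) = mex{1} = 0
g(5) = mex{0} = 1
g(6) = mex{1} = 0
g(7) = mex{0} = 1
g(8) = mex{1} = 0
g(9) = mex{0} = 1
So g(9) = 1.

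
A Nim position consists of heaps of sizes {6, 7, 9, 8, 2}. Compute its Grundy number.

2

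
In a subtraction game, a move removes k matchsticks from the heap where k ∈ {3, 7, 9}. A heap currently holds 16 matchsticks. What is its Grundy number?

0

Build the Grundy sequence with g(k) = mex{g(k−s) : s ∈ {3, 7, 9}, s ≤ k}:
k:     0  1  2  3  4  5  6  7  8  9 10 11 12 13 14 15 16
g(k):  0  0  0  1  1  1  0  2  2  1  3  3  0  2  0  1  0
So g(16) = 0.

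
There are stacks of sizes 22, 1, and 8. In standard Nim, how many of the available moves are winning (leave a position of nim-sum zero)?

In binary:
  10110  (22)
  00001  (1)
  01000  (8)
  -----
  11111  (31)
The overall nim-sum is X = 31. A stack of size p has a winning move iff p XOR X < p (reduce it to p XOR X).
  22: 22 XOR 31 = 9 < 22 — winning move (to 9).
  1: 1 XOR 31 = 30 ≥ 1 — no move.
  8: 8 XOR 31 = 23 ≥ 8 — no move.
That gives 1 winning move.

1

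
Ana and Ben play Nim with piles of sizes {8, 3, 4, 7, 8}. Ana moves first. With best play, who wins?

Ben wins

Write each in binary and XOR column by column:
  1000  (8)
  0011  (3)
  0100  (4)
  0111  (7)
  1000  (8)
  ----
  0000  (0)
The nim-sum is 0, so this is a P-position: the player to move is in a losing position under optimal play; Ana is about to move from it and so loses — Ben wins.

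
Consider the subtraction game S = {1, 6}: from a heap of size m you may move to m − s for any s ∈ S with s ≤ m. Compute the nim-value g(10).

1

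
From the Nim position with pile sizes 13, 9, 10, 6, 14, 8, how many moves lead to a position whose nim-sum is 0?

5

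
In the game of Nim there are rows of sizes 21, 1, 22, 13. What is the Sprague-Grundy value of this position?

Write each in binary and XOR column by column:
  10101  (21)
  00001  (1)
  10110  (22)
  01101  (13)
  -----
  01111  (15)

15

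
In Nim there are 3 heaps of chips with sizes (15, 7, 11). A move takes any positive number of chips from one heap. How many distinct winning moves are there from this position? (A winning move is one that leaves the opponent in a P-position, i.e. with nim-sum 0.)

3

In binary:
  1111  (15)
  0111  (7)
  1011  (11)
  ----
  0011  (3)
The overall nim-sum is X = 3. A heap of size p has a winning move iff p XOR X < p (reduce it to p XOR X).
  15: 15 XOR 3 = 12 < 15 — winning move (to 12).
  7: 7 XOR 3 = 4 < 7 — winning move (to 4).
  11: 11 XOR 3 = 8 < 11 — winning move (to 8).
That gives 3 winning moves.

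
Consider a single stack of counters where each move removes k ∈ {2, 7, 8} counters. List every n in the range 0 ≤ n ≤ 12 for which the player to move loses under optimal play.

0, 1, 4, 5, 10

Build the Grundy sequence with g(k) = mex{g(k−s) : s ∈ {2, 7, 8}, s ≤ k}:
g(0) = mex{} = 0
g(1) = mex{} = 0
g(2) = mex{0} = 1
g(3) = mex{0} = 1
g(4) = mex{1} = 0
g(5) = mex{1} = 0
g(6) = mex{0} = 1
g(7) = mex{0} = 1
g(8) = mex{0,1} = 2
g(9) = mex{0,1} = 2
g(10) = mex{1,2} = 0
g(11) = mex{0,1,2} = 3
g(12) = mex{0} = 1
The P-positions (g = 0) in 0..12 are 0, 1, 4, 5, 10.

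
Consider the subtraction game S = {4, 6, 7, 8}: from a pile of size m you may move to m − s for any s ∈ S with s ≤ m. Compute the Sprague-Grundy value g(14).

Build the Grundy sequence with g(k) = mex{g(k−s) : s ∈ {4, 6, 7, 8}, s ≤ k}:
k:     0  1  2  3  4  5  6  7  8  9 10 11 12 13 14
g(k):  0  0  0  0  1  1  1  1  2  2  2  2  0  0  0
So g(14) = 0.

0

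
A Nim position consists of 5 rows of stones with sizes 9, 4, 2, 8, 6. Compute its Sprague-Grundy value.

Bitwise XOR of the heap sizes:
  1001  (9)
  0100  (4)
  0010  (2)
  1000  (8)
  0110  (6)
  ----
  0001  (1)

1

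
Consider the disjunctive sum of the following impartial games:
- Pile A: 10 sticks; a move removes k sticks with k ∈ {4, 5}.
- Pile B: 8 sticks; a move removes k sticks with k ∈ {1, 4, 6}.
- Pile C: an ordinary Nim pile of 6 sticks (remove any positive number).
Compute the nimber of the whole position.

7

Grundy values for pile A (subtraction set {4, 5}):
g(0) = mex{} = 0
g(1) = mex{} = 0
g(2) = mex{} = 0
g(3) = mex{} = 0
g(4) = mex{0} = 1
g(5) = mex{0} = 1
g(6) = mex{0} = 1
g(7) = mex{0} = 1
g(8) = mex{0,1} = 2
g(9) = mex{1} = 0
g(10) = mex{1} = 0
So g(10) = 0.
Build the Grundy sequence for pile B with g(k) = mex{g(k−s) : s ∈ {1, 4, 6}, s ≤ k}:
g(0) = mex{} = 0
g(1) = mex{0} = 1
g(2) = mex{1} = 0
g(3) = mex{0} = 1
g(4) = mex{0,1} = 2
g(5) = mex{1,2} = 0
g(6) = mex{0} = 1
g(7) = mex{1} = 0
g(8) = mex{0,2} = 1
So g(8) = 1.
Pile C is a plain Nim pile of size 6, so its Grundy value is 6.
By the Sprague-Grundy theorem, the Grundy value of a sum of independent games is the XOR of the component values.
Combined value = 0 XOR 1 XOR 6 = 7.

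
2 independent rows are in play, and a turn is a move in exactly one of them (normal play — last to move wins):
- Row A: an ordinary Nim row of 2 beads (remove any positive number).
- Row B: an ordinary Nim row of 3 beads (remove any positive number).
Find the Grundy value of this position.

Row A is a plain Nim row of size 2, so its Grundy value is 2.
Row B is a plain Nim row of size 3, so its Grundy value is 3.
The value of a disjunctive sum is the nim-sum of the parts.
Combined value = 2 XOR 3 = 1.

1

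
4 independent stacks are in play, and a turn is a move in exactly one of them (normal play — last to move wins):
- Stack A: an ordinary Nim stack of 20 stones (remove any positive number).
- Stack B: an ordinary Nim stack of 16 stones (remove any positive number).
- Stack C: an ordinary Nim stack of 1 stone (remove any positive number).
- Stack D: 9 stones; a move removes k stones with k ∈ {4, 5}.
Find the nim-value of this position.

5

Stack A is a plain Nim stack of size 20, so its Grundy value is 20.
Stack B is a plain Nim stack of size 16, so its Grundy value is 16.
Stack C is a plain Nim stack of size 1, so its Grundy value is 1.
Build the Grundy sequence for stack D with g(k) = mex{g(k−s) : s ∈ {4, 5}, s ≤ k}:
k:     0  1  2  3  4  5  6  7  8  9
g(k):  0  0  0  0  1  1  1  1  2  0
So g(9) = 0.
By the Sprague-Grundy theorem, the Grundy value of a sum of independent games is the XOR of the component values.
Combined value = 20 XOR 16 XOR 1 XOR 0 = 5.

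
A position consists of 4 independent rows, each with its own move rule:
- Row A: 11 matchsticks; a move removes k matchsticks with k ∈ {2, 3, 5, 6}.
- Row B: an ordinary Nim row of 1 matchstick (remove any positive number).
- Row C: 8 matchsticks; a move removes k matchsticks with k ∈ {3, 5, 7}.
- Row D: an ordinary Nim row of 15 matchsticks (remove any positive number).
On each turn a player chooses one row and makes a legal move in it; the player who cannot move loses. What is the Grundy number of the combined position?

Grundy values for row A (subtraction set {2, 3, 5, 6}):
k:     0  1  2  3  4  5  6  7  8  9 10 11
g(k):  0  0  1  1  2  2  3  3  0  0  1  1
So g(11) = 1.
Row B is a plain Nim row of size 1, so its Grundy value is 1.
For row C, compute g(0), g(1), … with moves {3, 5, 7}:
k:     0  1  2  3  4  5  6  7  8
g(k):  0  0  0  1  1  1  2  2  2
So g(8) = 2.
Row D is a plain Nim row of size 15, so its Grundy value is 15.
By the Sprague-Grundy theorem, the Grundy value of a sum of independent games is the XOR of the component values.
Combined value = 1 XOR 1 XOR 2 XOR 15 = 13.

13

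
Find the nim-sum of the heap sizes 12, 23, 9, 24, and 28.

Bitwise XOR of the heap sizes:
  01100  (12)
  10111  (23)
  01001  (9)
  11000  (24)
  11100  (28)
  -----
  10110  (22)

22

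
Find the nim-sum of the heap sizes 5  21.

16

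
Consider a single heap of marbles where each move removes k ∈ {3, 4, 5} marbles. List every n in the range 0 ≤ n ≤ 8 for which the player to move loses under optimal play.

0, 1, 2, 8

Compute g(0), g(1), … for moves {3, 4, 5}:
g(0) = mex{} = 0
g(1) = mex{} = 0
g(2) = mex{} = 0
g(3) = mex{0} = 1
g(4) = mex{0} = 1
g(5) = mex{0} = 1
g(6) = mex{0,1} = 2
g(7) = mex{0,1} = 2
g(8) = mex{1} = 0
The P-positions (g = 0) in 0..8 are 0, 1, 2, 8.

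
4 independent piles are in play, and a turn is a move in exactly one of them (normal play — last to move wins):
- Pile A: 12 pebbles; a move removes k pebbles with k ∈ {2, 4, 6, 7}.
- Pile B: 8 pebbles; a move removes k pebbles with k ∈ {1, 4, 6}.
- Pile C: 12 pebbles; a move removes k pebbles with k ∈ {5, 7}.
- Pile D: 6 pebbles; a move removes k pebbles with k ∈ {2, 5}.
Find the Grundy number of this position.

Grundy values for pile A (subtraction set {2, 4, 6, 7}):
g(0) = mex{} = 0
g(1) = mex{} = 0
g(2) = mex{0} = 1
g(3) = mex{0} = 1
g(4) = mex{0,1} = 2
g(5) = mex{0,1} = 2
g(6) = mex{0,1,2} = 3
g(7) = mex{0,1,2} = 3
g(8) = mex{0,1,2,3} = 4
g(9) = mex{1,2,3} = 0
g(10) = mex{1,2,3,4} = 0
g(11) = mex{0,2,3} = 1
g(12) = mex{0,2,3,4} = 1
So g(12) = 1.
Build the Grundy sequence for pile B with g(k) = mex{g(k−s) : s ∈ {1, 4, 6}, s ≤ k}:
k:     0  1  2  3  4  5  6  7  8
g(k):  0  1  0  1  2  0  1  0  1
So g(8) = 1.
For pile C, compute g(0), g(1), … with moves {5, 7}:
k:     0  1  2  3  4  5  6  7  8  9 10 11 12
g(k):  0  0  0  0  0  1  1  1  1  1  2  2  0
So g(12) = 0.
For pile D, compute g(0), g(1), … with moves {2, 5}:
g(0) = mex{} = 0
g(1) = mex{} = 0
g(2) = mex{0} = 1
g(3) = mex{0} = 1
g(4) = mex{1} = 0
g(5) = mex{0,1} = 2
g(6) = mex{0} = 1
So g(6) = 1.
The value of a disjunctive sum is the nim-sum of the parts.
Combined value = 1 ⊕ 1 ⊕ 0 ⊕ 1 = 1.

1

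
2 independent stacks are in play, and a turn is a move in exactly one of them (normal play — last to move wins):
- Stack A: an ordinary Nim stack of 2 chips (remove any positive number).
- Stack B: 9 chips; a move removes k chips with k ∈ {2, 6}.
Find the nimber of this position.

2

Stack A is a plain Nim stack of size 2, so its Grundy value is 2.
Grundy values for stack B (subtraction set {2, 6}):
k:     0  1  2  3  4  5  6  7  8  9
g(k):  0  0  1  1  0  0  1  1  0  0
So g(9) = 0.
By the Sprague-Grundy theorem, the Grundy value of a sum of independent games is the XOR of the component values.
Combined value = 2 XOR 0 = 2.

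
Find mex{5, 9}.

0

0 is not in the set, so the mex is 0.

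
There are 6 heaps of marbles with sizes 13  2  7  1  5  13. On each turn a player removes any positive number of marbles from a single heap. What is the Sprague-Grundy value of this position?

Compute the nim-sum pairwise:
13 XOR 2 = 15
15 XOR 7 = 8
8 XOR 1 = 9
9 XOR 5 = 12
12 XOR 13 = 1

1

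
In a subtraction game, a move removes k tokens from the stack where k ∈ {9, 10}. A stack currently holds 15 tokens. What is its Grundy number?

Compute g(0), g(1), … for moves {9, 10}:
k:     0  1  2  3  4  5  6  7  8  9 10 11 12 13 14 15
g(k):  0  0  0  0  0  0  0  0  0  1  1  1  1  1  1  1
So g(15) = 1.

1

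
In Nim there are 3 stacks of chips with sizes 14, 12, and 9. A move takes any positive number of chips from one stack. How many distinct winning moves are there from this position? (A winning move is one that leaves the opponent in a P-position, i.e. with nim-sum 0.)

3

Bitwise XOR of the heap sizes:
  1110  (14)
  1100  (12)
  1001  (9)
  ----
  1011  (11)
The overall nim-sum is X = 11. A stack of size p has a winning move iff p XOR X < p (reduce it to p XOR X).
  14: 14 XOR 11 = 5 < 14 — winning move (to 5).
  12: 12 XOR 11 = 7 < 12 — winning move (to 7).
  9: 9 XOR 11 = 2 < 9 — winning move (to 2).
That gives 3 winning moves.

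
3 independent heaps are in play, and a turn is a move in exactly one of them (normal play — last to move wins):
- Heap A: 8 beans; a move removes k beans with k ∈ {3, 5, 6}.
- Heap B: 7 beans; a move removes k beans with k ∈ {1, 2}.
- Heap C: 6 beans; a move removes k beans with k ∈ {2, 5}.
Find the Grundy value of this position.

2

Build the Grundy sequence for heap A with g(k) = mex{g(k−s) : s ∈ {3, 5, 6}, s ≤ k}:
k:     0  1  2  3  4  5  6  7  8
g(k):  0  0  0  1  1  1  2  2  2
So g(8) = 2.
For heap B, compute g(0), g(1), … with moves {1, 2}:
g(0) = mex{} = 0
g(1) = mex{0} = 1
g(2) = mex{0,1} = 2
g(3) = mex{1,2} = 0
g(4) = mex{0,2} = 1
g(5) = mex{0,1} = 2
g(6) = mex{1,2} = 0
g(7) = mex{0,2} = 1
So g(7) = 1.
Grundy values for heap C (subtraction set {2, 5}):
g(0) = mex{} = 0
g(1) = mex{} = 0
g(2) = mex{0} = 1
g(3) = mex{0} = 1
g(4) = mex{1} = 0
g(5) = mex{0,1} = 2
g(6) = mex{0} = 1
So g(6) = 1.
By the Sprague-Grundy theorem, the Grundy value of a sum of independent games is the XOR of the component values.
Combined value = 2 ⊕ 1 ⊕ 1 = 2.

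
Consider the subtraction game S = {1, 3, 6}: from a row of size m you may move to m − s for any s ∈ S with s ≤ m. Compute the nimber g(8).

2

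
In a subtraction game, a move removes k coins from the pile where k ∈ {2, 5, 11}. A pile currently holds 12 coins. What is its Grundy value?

2

Grundy values for subtraction set {2, 5, 11}:
g(0) = mex{} = 0
g(1) = mex{} = 0
g(2) = mex{0} = 1
g(3) = mex{0} = 1
g(4) = mex{1} = 0
g(5) = mex{0,1} = 2
g(6) = mex{0} = 1
g(7) = mex{1,2} = 0
g(8) = mex{1} = 0
g(9) = mex{0} = 1
g(10) = mex{0,2} = 1
g(11) = mex{0,1} = 2
g(12) = mex{0,1} = 2
So g(12) = 2.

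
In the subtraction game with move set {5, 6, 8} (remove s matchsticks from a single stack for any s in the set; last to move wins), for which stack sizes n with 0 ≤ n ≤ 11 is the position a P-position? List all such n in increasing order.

Grundy values for subtraction set {5, 6, 8}:
g(0) = mex{} = 0
g(1) = mex{} = 0
g(2) = mex{} = 0
g(3) = mex{} = 0
g(4) = mex{} = 0
g(5) = mex{0} = 1
g(6) = mex{0} = 1
g(7) = mex{0} = 1
g(8) = mex{0} = 1
g(9) = mex{0} = 1
g(10) = mex{0,1} = 2
g(11) = mex{0,1} = 2
The P-positions (g = 0) in 0..11 are 0, 1, 2, 3, 4.

0, 1, 2, 3, 4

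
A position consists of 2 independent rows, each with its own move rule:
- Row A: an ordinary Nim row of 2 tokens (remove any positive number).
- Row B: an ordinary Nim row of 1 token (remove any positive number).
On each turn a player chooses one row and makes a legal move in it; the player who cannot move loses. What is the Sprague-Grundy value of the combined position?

Row A is a plain Nim row of size 2, so its Grundy value is 2.
Row B is a plain Nim row of size 1, so its Grundy value is 1.
The value of a disjunctive sum is the nim-sum of the parts.
Combined value = 2 XOR 1 = 3.

3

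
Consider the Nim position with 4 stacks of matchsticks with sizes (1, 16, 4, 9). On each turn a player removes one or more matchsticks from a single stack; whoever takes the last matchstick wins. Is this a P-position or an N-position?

Nim-sum: 1 XOR 16 XOR 4 XOR 9 = 28.
The nim-sum is 28 ≠ 0, so this is an N-position: the player to move can win.

N-position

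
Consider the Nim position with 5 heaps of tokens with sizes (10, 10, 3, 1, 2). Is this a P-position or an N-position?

P-position

Compute the nim-sum pairwise:
10 ^ 10 = 0
0 ^ 3 = 3
3 ^ 1 = 2
2 ^ 2 = 0
The nim-sum is 0, so this is a P-position: the player to move is in a losing position under optimal play.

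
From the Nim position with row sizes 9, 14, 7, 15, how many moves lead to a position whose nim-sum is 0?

3

Write each in binary and XOR column by column:
  1001  (9)
  1110  (14)
  0111  (7)
  1111  (15)
  ----
  1111  (15)
The overall nim-sum is X = 15. A row of size p has a winning move iff p XOR X < p (reduce it to p XOR X).
  9: 9 XOR 15 = 6 < 9 — winning move (to 6).
  14: 14 XOR 15 = 1 < 14 — winning move (to 1).
  7: 7 XOR 15 = 8 ≥ 7 — no move.
  15: 15 XOR 15 = 0 < 15 — winning move (to 0).
That gives 3 winning moves.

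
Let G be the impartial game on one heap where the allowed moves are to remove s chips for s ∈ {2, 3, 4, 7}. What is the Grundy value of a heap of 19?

Compute g(0), g(1), … for moves {2, 3, 4, 7}:
k:     0  1  2  3  4  5  6  7  8  9 10 11 12 13 14 15 16 17 18 19
g(k):  0  0  1  1  2  2  0  3  1  4  2  0  0  1  1  2  2  0  3  1
So g(19) = 1.

1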